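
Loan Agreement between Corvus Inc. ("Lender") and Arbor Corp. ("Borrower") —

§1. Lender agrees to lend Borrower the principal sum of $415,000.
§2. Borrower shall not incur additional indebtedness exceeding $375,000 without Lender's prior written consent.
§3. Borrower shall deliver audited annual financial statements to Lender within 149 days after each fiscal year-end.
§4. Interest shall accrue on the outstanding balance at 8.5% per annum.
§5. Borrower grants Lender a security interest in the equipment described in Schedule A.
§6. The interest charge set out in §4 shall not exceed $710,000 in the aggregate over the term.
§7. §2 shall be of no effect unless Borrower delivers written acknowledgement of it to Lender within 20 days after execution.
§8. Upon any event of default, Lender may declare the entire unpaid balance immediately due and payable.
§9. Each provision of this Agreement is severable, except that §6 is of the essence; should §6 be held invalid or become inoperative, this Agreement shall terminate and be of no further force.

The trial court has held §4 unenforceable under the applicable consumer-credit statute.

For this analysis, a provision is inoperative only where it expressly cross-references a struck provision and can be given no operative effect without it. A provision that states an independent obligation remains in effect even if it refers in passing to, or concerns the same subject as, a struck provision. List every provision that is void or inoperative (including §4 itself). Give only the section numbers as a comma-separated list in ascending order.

1, 2, 3, 4, 5, 6, 7, 8, 9

§4 is struck. §6 operates only by reference to §4, so it falls with §4. §9 makes §6 an essential term, and §6 has been rendered inoperative by the cascade; under §9, the entire Agreement is therefore void. No provision of the Agreement survives.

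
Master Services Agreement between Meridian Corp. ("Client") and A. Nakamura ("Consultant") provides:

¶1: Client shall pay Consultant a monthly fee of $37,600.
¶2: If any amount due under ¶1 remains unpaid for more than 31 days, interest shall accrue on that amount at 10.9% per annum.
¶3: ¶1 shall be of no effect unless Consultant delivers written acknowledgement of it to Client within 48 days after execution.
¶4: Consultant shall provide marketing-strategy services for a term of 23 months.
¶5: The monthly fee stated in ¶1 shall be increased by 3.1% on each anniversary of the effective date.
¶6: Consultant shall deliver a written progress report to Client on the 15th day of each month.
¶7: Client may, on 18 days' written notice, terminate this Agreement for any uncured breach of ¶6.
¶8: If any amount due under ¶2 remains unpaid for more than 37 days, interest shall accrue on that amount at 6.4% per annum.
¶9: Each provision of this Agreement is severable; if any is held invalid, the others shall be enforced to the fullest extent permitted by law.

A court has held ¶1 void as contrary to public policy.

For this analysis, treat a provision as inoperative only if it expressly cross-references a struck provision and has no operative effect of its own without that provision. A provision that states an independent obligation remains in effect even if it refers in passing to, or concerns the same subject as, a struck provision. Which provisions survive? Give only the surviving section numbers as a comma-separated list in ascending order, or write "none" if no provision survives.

¶1 is struck. ¶2 has no operative effect of its own apart from ¶1 and is therefore inoperative. ¶3 merely fixes the acknowledgement condition for ¶1; with ¶1 gone it has nothing to operate on and falls away. The whole of ¶5 is the escalation of the monthly fee, defined by reference to ¶1, so ¶5 cannot stand once ¶1 is removed. ¶8 does nothing except set the default interest on the default interest on the monthly fee by reference to ¶2; with ¶2 gone it has no independent effect and is inoperative. ¶9 is a severability clause and preserves every provision that can still be given independent effect. That leaves ¶4, ¶6, ¶7, and ¶9 in effect.

4, 6, 7, 9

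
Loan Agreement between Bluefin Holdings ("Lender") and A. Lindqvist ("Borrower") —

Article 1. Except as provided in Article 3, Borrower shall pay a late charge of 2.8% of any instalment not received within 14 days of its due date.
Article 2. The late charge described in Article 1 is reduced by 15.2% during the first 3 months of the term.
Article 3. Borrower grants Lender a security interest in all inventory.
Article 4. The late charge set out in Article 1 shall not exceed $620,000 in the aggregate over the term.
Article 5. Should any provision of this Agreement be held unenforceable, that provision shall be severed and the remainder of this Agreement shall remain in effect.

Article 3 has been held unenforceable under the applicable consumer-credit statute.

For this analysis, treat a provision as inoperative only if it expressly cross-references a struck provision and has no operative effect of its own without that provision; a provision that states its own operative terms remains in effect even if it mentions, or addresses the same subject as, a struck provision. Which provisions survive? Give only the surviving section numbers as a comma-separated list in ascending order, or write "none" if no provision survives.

1, 2, 4, 5

Article 3 is struck. Article 1 mentions Article 3 but its own obligation stands independently of Article 3, so Article 1 is not affected. No other provision's operative terms depend on Article 3. Under the severability clause in Article 5, the remaining provisions continue in force. Article 1, Article 2, Article 4, and Article 5 remain in effect.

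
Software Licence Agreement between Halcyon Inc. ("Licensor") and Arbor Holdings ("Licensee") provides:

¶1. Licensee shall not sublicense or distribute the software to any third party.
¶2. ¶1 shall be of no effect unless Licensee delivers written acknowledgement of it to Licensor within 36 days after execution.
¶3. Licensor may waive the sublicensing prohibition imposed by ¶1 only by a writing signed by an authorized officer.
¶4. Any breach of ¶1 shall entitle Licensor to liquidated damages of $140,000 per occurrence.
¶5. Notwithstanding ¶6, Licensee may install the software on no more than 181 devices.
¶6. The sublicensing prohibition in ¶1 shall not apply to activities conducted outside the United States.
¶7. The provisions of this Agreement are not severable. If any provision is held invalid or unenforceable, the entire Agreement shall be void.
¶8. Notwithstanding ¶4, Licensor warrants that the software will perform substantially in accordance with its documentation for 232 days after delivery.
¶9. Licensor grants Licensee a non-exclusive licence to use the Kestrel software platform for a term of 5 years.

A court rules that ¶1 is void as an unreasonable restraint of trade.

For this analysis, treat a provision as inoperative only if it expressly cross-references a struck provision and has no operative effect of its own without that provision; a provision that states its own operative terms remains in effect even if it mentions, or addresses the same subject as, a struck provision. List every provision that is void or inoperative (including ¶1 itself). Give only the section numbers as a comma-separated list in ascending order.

¶1 is struck. The only function of ¶2 is the acknowledgement condition for ¶1, so it cannot stand once ¶1 is removed. ¶3 operates only by reference to ¶1, so it falls with ¶1. ¶4 has no operative effect of its own apart from ¶1 and is therefore inoperative. ¶6 operates only by reference to ¶1, so it falls with ¶1. ¶7 provides that the Agreement is not severable, so the invalidity of any one provision voids the entire Agreement. No provision of the Agreement survives.

1, 2, 3, 4, 5, 6, 7, 8, 9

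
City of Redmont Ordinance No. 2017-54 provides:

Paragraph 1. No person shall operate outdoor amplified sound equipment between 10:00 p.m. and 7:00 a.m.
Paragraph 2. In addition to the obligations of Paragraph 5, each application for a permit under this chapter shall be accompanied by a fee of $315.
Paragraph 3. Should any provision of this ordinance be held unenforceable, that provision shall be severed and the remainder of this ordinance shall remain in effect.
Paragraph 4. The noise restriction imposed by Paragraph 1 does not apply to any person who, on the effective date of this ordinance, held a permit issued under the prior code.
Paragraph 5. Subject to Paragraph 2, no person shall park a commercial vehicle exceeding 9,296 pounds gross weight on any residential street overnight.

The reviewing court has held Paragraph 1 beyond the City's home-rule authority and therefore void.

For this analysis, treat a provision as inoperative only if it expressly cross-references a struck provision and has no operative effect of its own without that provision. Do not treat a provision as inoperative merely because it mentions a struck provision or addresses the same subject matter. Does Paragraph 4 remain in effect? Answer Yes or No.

Paragraph 1 is struck. Paragraph 4 merely fixes the grandfather exemption from Paragraph 1; with Paragraph 1 gone it has nothing to operate on and falls away. Under the severability clause in Paragraph 3, the remaining provisions continue in force. Paragraph 2, Paragraph 3, and Paragraph 5 remain in effect. Paragraph 4 is among the inoperative provisions, so the answer is no.

No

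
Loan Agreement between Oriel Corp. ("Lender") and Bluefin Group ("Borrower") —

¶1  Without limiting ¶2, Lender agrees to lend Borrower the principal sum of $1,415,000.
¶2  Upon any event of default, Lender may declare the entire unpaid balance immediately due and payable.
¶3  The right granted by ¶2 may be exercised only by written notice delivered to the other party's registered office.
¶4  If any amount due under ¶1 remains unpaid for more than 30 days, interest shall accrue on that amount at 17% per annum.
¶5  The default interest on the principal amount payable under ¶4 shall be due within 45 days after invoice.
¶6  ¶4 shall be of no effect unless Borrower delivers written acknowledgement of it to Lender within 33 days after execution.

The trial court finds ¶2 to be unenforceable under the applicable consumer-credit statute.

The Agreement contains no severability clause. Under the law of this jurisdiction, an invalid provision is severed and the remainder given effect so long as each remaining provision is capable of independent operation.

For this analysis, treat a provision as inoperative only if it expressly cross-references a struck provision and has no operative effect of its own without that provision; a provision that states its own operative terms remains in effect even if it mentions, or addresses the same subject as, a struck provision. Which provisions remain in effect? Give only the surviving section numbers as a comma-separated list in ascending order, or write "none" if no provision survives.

1, 4, 5, 6

¶2 is struck. ¶3 merely fixes the notice requirement for ¶2; with ¶2 gone it has nothing to operate on and falls away. ¶1 mentions ¶2 but its own obligation stands independently of ¶2, so ¶1 is not affected. With no severability clause, the stated default rule severs what cannot stand and enforces each remaining provision that can operate on its own. That leaves ¶1, ¶4, ¶5, and ¶6 in effect.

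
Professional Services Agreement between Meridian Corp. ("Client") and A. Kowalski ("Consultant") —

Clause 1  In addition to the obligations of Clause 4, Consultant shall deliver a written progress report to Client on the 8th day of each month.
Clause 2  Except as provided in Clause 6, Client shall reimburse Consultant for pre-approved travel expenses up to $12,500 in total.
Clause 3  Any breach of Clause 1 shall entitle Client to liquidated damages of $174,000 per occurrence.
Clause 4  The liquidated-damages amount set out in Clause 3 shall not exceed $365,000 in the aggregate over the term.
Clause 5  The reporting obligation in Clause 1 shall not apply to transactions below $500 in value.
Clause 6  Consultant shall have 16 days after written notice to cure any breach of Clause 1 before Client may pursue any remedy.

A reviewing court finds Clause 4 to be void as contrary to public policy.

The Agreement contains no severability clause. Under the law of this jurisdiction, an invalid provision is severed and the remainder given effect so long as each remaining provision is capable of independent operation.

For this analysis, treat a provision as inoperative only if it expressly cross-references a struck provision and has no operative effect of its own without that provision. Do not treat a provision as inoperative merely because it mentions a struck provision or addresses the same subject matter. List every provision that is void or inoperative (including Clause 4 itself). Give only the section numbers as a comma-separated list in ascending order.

Clause 4 is struck. Although Clause 1 refers to Clause 4, its operative terms do not depend on Clause 4, so it remains in effect. Nothing else in the Agreement is defined by reference to Clause 4. With no severability clause, the stated default rule severs what cannot stand and enforces each remaining provision that can operate on its own. That leaves Clause 1, Clause 2, Clause 3, Clause 5, and Clause 6 in effect.

4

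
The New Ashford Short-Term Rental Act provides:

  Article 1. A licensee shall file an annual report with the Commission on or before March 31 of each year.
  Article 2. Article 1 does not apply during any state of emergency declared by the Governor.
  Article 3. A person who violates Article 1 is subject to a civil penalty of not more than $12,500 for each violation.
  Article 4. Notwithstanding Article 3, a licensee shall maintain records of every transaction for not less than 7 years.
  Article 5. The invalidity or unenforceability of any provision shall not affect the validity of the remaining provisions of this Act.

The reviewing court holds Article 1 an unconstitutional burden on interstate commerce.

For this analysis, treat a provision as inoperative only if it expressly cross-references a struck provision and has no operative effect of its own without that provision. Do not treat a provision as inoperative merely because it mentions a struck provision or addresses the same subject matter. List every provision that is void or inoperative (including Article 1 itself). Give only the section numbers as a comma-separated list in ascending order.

1, 2, 3

Article 1 is struck. Article 2 merely fixes the emergency suspension of Article 1; with Article 1 gone it has nothing to operate on and falls away. Article 3 has no operative effect of its own apart from Article 1 and is therefore inoperative. Article 4 mentions Article 3 but its own obligation stands independently of Article 3, so Article 4 is not affected. Under the severability clause in Article 5, the remaining provisions continue in force. The provisions still in force are Article 4 and Article 5.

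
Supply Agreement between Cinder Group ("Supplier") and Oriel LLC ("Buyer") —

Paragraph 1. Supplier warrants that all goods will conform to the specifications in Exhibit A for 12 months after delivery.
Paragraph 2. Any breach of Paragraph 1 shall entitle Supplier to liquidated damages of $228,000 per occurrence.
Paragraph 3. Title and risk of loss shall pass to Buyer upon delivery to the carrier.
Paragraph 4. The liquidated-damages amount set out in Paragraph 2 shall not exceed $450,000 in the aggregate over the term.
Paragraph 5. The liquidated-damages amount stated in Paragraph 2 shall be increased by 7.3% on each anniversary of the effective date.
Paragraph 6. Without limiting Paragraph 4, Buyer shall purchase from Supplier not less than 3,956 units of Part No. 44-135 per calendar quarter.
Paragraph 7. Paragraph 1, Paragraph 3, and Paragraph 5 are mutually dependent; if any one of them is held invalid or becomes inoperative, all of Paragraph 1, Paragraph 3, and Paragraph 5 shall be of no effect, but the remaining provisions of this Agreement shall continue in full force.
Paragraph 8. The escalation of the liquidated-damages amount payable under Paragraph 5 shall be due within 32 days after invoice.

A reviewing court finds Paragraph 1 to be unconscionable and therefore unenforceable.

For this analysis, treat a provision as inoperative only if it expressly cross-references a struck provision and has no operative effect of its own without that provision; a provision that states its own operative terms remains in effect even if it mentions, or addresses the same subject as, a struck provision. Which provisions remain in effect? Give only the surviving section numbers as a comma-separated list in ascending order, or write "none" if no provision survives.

Paragraph 1 is struck. The whole of Paragraph 2 is the liquidated-damages amount, defined by reference to Paragraph 1, so Paragraph 2 cannot stand once Paragraph 1 is removed. Paragraph 4 has no operative effect of its own apart from Paragraph 2 and is therefore inoperative. Paragraph 5 does nothing except set the escalation of the liquidated-damages amount by reference to Paragraph 2; with Paragraph 2 gone it has no independent effect and is inoperative. The whole of Paragraph 8 is the payment deadline for the escalation of the liquidated-damages amount, defined by reference to Paragraph 5, so Paragraph 8 cannot stand once Paragraph 5 is removed. Paragraph 6 mentions Paragraph 4 but its own obligation stands independently of Paragraph 4, so Paragraph 6 is not affected. Paragraph 7 declares Paragraph 1, Paragraph 3, and Paragraph 5 mutually dependent; since one of them has fallen, all of them are of no effect. That brings down Paragraph 3 as well. The remainder continues in force under Paragraph 7. The provisions still in force are Paragraph 6 and Paragraph 7.

6, 7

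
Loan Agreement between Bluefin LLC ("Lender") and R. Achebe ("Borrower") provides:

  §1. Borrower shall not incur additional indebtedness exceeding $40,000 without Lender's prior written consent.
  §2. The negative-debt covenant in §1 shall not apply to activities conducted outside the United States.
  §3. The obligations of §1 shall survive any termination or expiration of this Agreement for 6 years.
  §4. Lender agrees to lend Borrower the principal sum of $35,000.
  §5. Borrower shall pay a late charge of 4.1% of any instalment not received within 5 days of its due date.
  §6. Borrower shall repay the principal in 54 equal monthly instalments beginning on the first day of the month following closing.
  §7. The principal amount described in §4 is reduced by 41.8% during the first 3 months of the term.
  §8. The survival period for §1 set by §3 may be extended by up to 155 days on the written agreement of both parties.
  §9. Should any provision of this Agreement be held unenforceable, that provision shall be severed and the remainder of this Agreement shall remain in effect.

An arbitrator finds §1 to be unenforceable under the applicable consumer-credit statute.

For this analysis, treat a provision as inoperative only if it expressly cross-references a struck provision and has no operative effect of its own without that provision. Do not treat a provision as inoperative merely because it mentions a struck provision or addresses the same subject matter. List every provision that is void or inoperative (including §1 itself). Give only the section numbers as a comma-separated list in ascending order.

1, 2, 3, 8

§1 is struck. The whole of §2 is the carve-out from the negative-debt covenant, defined by reference to §1, so §2 cannot stand once §1 is removed. §3 merely fixes the survival period for §1; with §1 gone it has nothing to operate on and falls away. §8 does nothing except set the extension of the survival period for §1 by reference to §3; with §3 gone it has no independent effect and is inoperative. Under the severability clause in §9, the remaining provisions continue in force. §4, §5, §6, §7, and §9 remain in effect.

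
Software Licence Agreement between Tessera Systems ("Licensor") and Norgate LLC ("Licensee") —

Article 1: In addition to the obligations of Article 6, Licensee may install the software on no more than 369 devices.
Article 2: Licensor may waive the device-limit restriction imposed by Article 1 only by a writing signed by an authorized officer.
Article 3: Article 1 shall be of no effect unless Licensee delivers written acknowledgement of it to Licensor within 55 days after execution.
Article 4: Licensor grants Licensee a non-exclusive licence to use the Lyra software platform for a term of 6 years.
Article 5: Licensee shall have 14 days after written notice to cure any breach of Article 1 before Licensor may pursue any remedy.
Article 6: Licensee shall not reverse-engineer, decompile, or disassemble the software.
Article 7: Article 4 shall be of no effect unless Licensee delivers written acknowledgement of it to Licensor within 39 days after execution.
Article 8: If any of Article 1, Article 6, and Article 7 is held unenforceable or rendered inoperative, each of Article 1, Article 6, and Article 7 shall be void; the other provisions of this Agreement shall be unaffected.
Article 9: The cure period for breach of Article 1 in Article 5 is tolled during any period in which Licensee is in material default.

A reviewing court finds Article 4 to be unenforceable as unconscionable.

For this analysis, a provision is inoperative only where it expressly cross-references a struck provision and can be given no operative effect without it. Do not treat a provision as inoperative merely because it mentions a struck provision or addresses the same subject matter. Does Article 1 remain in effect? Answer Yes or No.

No

Article 4 is struck. Article 7 merely fixes the acknowledgement condition for Article 4; with Article 4 gone it has nothing to operate on and falls away. Article 8 declares Article 1, Article 6, and Article 7 mutually dependent; since one of them has fallen, all of them are of no effect. That brings down Article 1 and Article 6 as well. Article 2, Article 3, Article 5, and Article 9 in turn depend solely on a provision now struck and likewise fall. The remainder continues in force under Article 8. Only Article 8 remains in effect. Article 1 is among the inoperative provisions, so the answer is no.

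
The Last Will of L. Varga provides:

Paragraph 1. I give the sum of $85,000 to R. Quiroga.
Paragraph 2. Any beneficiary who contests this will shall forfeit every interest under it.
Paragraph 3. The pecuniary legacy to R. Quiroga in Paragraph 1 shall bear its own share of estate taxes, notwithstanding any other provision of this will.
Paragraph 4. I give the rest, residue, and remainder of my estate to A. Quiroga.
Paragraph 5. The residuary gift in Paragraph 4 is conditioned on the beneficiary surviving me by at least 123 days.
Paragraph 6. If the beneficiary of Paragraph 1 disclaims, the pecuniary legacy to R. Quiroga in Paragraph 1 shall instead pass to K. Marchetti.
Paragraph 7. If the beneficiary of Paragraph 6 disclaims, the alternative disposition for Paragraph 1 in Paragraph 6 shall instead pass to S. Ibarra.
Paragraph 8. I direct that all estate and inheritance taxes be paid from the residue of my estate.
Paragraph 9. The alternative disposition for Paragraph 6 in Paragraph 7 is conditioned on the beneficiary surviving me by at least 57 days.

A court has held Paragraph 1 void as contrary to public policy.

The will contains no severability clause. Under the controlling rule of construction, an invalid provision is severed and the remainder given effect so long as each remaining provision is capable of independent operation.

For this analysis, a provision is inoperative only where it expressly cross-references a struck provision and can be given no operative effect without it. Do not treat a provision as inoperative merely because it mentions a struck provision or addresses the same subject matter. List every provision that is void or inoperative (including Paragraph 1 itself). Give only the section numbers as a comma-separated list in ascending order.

Paragraph 1 is struck. Paragraph 3 has no operative effect of its own apart from Paragraph 1 and is therefore inoperative. Paragraph 6 merely fixes the alternative disposition for Paragraph 1; with Paragraph 1 gone it has nothing to operate on and falls away. Paragraph 7 has no operative effect of its own apart from Paragraph 6 and is therefore inoperative. Paragraph 9 merely fixes the survivorship condition on Paragraph 7; with Paragraph 7 gone it has nothing to operate on and falls away. Under the stated default rule, only provisions that cannot operate independently fall away; the rest are enforced. The provisions still in force are Paragraph 2, Paragraph 4, Paragraph 5, and Paragraph 8.

1, 3, 6, 7, 9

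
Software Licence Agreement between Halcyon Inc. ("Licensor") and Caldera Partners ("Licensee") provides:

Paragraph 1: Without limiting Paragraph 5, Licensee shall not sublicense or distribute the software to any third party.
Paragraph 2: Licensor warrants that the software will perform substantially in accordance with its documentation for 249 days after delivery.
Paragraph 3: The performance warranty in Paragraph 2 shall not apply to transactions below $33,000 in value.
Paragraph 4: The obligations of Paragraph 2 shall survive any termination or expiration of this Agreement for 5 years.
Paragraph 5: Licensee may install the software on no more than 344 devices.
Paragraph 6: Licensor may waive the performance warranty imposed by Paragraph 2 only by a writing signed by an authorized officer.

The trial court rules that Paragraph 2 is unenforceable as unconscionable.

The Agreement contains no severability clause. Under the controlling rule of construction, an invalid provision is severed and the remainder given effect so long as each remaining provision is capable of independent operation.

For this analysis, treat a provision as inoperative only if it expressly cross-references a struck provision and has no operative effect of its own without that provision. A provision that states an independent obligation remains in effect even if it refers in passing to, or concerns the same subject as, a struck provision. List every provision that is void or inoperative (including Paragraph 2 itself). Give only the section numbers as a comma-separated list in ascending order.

Paragraph 2 is struck. The whole of Paragraph 3 is the carve-out from the performance warranty, defined by reference to Paragraph 2, so Paragraph 3 cannot stand once Paragraph 2 is removed. Paragraph 4 has no operative effect of its own apart from Paragraph 2 and is therefore inoperative. Paragraph 6 merely fixes the waiver condition for Paragraph 2; with Paragraph 2 gone it has nothing to operate on and falls away. With no severability clause, the stated default rule severs what cannot stand and enforces each remaining provision that can operate on its own. Paragraph 1 and Paragraph 5 remain in effect.

2, 3, 4, 6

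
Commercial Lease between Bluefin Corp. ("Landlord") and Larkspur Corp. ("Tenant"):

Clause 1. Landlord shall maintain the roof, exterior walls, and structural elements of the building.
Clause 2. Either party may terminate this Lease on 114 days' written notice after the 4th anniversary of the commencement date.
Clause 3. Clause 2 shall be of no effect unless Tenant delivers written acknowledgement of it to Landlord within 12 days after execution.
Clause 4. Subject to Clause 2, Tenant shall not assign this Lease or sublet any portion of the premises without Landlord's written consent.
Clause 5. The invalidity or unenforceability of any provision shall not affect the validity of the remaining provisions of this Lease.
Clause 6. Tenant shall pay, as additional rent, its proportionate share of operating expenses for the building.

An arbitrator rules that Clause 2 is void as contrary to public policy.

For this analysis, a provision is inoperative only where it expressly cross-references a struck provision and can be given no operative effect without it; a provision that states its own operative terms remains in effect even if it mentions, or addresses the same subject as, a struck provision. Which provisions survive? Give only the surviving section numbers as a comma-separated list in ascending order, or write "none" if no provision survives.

1, 4, 5, 6

Clause 2 is struck. Clause 3 has no operative effect of its own apart from Clause 2 and is therefore inoperative. Clause 4 mentions Clause 2 but its own obligation stands independently of Clause 2, so Clause 4 is not affected. Clause 5 is a severability clause and preserves every provision that can still be given independent effect. The provisions still in force are Clause 1, Clause 4, Clause 5, and Clause 6.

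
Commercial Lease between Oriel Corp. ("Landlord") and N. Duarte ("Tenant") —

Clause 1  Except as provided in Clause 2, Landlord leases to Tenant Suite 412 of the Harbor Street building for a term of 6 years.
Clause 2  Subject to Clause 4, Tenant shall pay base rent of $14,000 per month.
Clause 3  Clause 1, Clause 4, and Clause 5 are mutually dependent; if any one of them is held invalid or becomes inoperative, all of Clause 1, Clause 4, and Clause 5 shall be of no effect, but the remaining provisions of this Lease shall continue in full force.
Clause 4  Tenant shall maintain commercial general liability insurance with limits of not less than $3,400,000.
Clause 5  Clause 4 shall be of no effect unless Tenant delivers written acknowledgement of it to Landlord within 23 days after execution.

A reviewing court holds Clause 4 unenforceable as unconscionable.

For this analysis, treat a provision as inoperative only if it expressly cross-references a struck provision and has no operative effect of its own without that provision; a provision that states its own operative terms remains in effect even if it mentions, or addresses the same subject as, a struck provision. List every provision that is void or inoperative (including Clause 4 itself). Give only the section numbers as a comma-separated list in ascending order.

Clause 4 is struck. Clause 5 merely fixes the acknowledgement condition for Clause 4; with Clause 4 gone it has nothing to operate on and falls away. Clause 2 mentions Clause 4 but its own obligation stands independently of Clause 4, so Clause 2 is not affected. Clause 3 declares Clause 1, Clause 4, and Clause 5 mutually dependent; since one of them has fallen, all of them are of no effect. That brings down Clause 1 as well. The remainder continues in force under Clause 3. The provisions still in force are Clause 2 and Clause 3.

1, 4, 5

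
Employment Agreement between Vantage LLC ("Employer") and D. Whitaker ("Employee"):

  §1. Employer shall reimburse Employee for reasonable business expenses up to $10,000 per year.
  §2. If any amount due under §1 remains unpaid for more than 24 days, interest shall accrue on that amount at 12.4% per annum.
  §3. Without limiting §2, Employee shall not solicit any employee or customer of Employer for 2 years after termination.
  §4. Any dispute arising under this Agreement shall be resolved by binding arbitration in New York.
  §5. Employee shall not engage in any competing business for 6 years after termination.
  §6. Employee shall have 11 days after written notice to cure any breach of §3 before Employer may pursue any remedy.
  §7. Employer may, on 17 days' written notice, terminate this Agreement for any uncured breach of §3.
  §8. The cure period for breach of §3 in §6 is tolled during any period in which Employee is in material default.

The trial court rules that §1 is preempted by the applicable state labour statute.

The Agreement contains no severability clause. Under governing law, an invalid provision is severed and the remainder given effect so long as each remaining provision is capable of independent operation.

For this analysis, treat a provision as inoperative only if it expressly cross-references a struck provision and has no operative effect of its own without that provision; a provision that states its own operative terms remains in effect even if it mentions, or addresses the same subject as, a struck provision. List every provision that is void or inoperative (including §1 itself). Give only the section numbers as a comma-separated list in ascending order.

§1 is struck. §2 operates only by reference to §1, so it falls with §1. §3 mentions §2 but its own obligation stands independently of §2, so §3 is not affected. Under the stated default rule, only provisions that cannot operate independently fall away; the rest are enforced. §3, §4, §5, §6, §7, and §8 remain in effect.

1, 2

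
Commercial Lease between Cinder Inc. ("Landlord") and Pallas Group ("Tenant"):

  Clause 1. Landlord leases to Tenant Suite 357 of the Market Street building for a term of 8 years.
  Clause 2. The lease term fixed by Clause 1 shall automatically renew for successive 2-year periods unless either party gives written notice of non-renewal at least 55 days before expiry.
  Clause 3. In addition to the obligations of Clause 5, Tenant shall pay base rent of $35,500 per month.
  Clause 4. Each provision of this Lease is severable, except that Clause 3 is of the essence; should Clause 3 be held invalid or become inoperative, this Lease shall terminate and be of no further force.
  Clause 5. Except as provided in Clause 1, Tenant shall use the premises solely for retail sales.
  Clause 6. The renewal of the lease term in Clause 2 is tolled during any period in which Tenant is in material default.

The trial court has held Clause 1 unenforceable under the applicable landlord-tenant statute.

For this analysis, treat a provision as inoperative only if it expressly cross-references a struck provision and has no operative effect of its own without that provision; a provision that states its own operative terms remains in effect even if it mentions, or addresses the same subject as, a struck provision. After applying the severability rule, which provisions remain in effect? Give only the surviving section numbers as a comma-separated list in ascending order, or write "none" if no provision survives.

Clause 1 is struck. Clause 2 has no operative effect of its own apart from Clause 1 and is therefore inoperative. Clause 6 does nothing except set the tolling of the renewal of the lease term by reference to Clause 2; with Clause 2 gone it has no independent effect and is inoperative. Clause 5 mentions Clause 1 but its own obligation stands independently of Clause 1, so Clause 5 is not affected. Clause 4 makes Clause 3 an essential term, but Clause 3 is unaffected, so the severability proviso in Clause 4 preserves the remaining provisions. Clause 3, Clause 4, and Clause 5 remain in effect.

3, 4, 5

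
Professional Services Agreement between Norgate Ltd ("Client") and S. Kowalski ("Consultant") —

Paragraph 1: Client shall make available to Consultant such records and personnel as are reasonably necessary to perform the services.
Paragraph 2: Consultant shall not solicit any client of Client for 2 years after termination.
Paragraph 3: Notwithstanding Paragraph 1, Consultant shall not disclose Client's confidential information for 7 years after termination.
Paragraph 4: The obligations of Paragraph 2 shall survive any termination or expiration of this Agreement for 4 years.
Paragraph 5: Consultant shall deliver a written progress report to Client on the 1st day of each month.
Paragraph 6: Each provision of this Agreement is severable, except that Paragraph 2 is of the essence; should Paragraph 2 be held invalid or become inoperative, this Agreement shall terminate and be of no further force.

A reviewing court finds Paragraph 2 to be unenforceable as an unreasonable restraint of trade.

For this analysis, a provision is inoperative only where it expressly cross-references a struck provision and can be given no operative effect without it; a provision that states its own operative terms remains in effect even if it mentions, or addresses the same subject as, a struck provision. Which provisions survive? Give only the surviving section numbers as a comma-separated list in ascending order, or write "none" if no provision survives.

Paragraph 2 is struck. Paragraph 4 merely fixes the survival period for Paragraph 2; with Paragraph 2 gone it has nothing to operate on and falls away. Paragraph 6 makes Paragraph 2 an essential term, and Paragraph 2 is the provision held invalid; under Paragraph 6, the entire Agreement is therefore void. No provision of the Agreement survives.

none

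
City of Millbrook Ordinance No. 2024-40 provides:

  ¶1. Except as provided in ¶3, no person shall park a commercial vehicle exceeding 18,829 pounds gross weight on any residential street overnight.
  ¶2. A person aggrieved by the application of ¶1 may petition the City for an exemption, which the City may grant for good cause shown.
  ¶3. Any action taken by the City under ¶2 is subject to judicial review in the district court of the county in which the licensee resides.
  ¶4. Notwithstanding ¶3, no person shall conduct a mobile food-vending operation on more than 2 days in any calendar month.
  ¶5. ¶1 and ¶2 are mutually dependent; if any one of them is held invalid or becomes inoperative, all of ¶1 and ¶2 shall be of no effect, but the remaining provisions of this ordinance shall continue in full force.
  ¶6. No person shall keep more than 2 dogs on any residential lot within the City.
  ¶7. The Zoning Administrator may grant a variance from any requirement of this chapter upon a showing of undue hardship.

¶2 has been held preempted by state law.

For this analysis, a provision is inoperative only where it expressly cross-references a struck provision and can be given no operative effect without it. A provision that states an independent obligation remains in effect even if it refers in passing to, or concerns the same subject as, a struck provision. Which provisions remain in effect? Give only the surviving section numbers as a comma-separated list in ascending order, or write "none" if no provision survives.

4, 5, 6, 7

¶2 is struck. ¶3 has no operative effect of its own apart from ¶2 and is therefore inoperative. Although ¶4 refers to ¶3, its operative terms do not depend on ¶3, so it remains in effect. ¶5 declares ¶1 and ¶2 mutually dependent; since one of them has fallen, all of them are of no effect. That brings down ¶1 as well. The remainder continues in force under ¶5. ¶4, ¶5, ¶6, and ¶7 remain in effect.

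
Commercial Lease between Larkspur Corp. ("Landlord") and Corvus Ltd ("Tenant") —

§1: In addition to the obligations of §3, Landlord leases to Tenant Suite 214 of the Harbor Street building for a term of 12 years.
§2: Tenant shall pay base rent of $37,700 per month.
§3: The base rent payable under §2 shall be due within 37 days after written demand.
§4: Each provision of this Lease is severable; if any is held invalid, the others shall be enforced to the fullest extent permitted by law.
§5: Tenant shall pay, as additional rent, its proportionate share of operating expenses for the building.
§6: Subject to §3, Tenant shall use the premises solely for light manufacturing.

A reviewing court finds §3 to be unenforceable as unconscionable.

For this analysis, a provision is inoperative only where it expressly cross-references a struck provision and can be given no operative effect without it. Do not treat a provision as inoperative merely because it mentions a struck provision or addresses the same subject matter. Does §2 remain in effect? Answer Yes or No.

§3 is struck. Although §6 refers to §3, its operative terms do not depend on §3, so it remains in effect. Although §1 refers to §3, its operative terms do not depend on §3, so it remains in effect. Nothing else in the Lease is defined by reference to §3. §4 is a severability clause and preserves every provision that can still be given independent effect. §1, §2, §4, §5, and §6 remain in effect. §2 is among the surviving provisions, so the answer is yes.

Yes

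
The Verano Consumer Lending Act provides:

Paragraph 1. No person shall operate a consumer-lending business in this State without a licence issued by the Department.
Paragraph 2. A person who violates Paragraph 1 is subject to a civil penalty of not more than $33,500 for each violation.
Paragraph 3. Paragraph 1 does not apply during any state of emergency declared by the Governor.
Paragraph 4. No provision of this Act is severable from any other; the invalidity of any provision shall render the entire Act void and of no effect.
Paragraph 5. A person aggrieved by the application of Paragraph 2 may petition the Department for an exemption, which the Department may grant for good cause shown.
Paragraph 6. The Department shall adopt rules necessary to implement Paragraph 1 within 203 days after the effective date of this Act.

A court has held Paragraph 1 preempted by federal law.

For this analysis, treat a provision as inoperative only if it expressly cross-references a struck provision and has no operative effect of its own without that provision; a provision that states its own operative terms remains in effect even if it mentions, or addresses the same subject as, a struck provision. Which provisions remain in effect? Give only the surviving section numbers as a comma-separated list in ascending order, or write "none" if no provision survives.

none

Paragraph 1 is struck. The only function of Paragraph 2 is the civil penalty for violating Paragraph 1, so it cannot stand once Paragraph 1 is removed. The only function of Paragraph 3 is the emergency suspension of Paragraph 1, so it cannot stand once Paragraph 1 is removed. Paragraph 6 operates only by reference to Paragraph 1, so it falls with Paragraph 1. Paragraph 5 merely fixes the exemption procedure for Paragraph 2; with Paragraph 2 gone it has nothing to operate on and falls away. Paragraph 4 provides that the Act is not severable, so the invalidity of any one provision voids the entire Act. No provision of the Act survives.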